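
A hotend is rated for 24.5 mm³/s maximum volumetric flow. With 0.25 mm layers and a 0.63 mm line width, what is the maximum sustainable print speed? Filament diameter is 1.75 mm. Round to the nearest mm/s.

Extrusion cross-section = 0.25 × 0.63, so 0.1575 mm².
v_max = Q/A = 24.5/0.1575 = 155.56 mm/s → 156 mm/s.

156 mm/s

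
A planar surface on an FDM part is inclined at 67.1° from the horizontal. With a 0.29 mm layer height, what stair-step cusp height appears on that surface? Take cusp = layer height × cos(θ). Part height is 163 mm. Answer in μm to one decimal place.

112.8 μm

h_c = t·cos θ = 0.29 × 0.3891 = 0.112839 mm (112.8 μm).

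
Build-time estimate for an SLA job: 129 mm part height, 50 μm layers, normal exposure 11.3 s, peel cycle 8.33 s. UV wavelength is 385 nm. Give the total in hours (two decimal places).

Layer count = ceil(129 / 0.05) = 2580.
Cycle time: 11.3 + 8.33 → 19.63 s.
Build time: 2580 × 19.63 s = 50645.4 s, i.e. 14.07 hours.

14.07 hours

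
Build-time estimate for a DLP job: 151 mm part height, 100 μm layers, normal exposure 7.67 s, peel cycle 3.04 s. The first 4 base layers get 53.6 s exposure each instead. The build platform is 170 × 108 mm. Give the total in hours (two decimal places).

4.54 hours

Number of layers: 151 / 0.1 → 1510 (rounded up).
Burn-in layers: 4 × (53.6 + 3.04) → 226.56 s.
Regular layers: 1506 × (7.67 + 3.04) → 16129.26 s.
Sum: 226.56 + 16129.26 = 16355.82 s → 4.54 hours.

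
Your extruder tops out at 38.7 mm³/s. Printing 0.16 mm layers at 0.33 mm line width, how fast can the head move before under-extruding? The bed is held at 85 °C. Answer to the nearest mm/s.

Extrusion cross-section = 0.16 × 0.33 = 0.0528 mm².
v_max = Q/A = 38.7/0.0528 = 732.95 mm/s → 733 mm/s.

733 mm/s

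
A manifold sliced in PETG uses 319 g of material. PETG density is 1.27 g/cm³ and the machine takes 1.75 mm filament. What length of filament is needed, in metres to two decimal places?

104.43 m

Extruded volume: 319/1.27 = 251.1811 cm³ (251181.1 mm³).
Filament cross-section = π × (1.75/2)² = 2.4053 mm².
Length = 251181.1 / 2.4053 = 104428.18 mm = 104.43 m.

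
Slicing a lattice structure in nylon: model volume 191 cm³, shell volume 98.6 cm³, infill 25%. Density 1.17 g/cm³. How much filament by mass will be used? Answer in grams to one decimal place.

Interior volume = 191 − 98.6 = 92.4 cm³.
Infill deposited = 0.25 × 92.4 = 23.1 cm³.
Total extruded = 98.6 + 23.1, so 121.7 cm³.
Mass: 121.7 × 1.17 → 142.389 g.

142.4 g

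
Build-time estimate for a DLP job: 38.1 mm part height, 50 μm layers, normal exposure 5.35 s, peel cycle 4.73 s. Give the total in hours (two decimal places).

Layers = ⌈38.1/0.05⌉ = 762.
Each layer takes = 5.35 + 4.73 = 10.08 s.
Total = 762 × 10.08 = 7680.96 s = 2.13 hours.

2.13 hours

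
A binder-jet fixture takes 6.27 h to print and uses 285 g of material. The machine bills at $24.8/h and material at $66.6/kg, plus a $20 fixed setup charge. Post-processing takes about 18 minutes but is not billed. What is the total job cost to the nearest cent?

$194.48

Machine cost = 24.8 × 6.27, so $155.496.
Material cost = 66.6 × 285/1000 = $18.981.
Adding setup: 155.496 + 18.981 + 20 → 194.477 ≈ $194.48.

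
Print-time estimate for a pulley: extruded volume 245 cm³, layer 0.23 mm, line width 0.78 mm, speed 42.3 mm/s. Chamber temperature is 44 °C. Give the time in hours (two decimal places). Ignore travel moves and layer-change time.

Line area = 0.23 × 0.78 = 0.1794 mm².
Total extruded path = 245000/0.1794 = 1365663.3 mm.
Time extruding = 1365663.3 / 42.3 = 32285.2 s.
32285.2 s = 8.97 hours.

8.97 hours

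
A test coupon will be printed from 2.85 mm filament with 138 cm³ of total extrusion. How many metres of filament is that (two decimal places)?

Cross-section of 2.85 mm filament: π·(2.85/2)² = 6.3794 mm².
Length = 138 cm³ / 6.3794 mm² = 138000 / 6.3794 = 21632.13 mm = 21.63 m.

21.63 m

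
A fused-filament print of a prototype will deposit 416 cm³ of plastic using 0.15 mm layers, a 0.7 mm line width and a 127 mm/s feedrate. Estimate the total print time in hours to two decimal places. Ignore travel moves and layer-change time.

Extrusion cross-section = 0.15 × 0.7, so 0.105 mm².
Toolpath length = 416 cm³ / 0.105 mm² = 416000 / 0.105 = 3961904.8 mm.
Print-move time = 3961904.8 / 127 = 31196.1 s.
In the requested units: 31196.1 s = 8.67 hours.

8.67 hours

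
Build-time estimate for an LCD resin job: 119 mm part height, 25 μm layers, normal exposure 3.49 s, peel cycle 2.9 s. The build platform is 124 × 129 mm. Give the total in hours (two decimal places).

Layer count = ceil(119 / 0.025) = 4760.
Per-layer time = 3.49 + 2.9 = 6.39 s.
Build time: 4760 × 6.39 s = 30416.4 s, i.e. 8.45 hours.

8.45 hours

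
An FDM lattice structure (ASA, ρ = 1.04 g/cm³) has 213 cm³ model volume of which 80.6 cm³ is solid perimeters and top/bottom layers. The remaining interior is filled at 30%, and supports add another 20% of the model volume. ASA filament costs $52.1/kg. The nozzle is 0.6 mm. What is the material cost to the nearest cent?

Volume inside the shell = 213 − 80.6, so 132.4 cm³.
Infill deposited: 0.30 × 132.4 → 39.72 cm³.
Support = 0.20 × 213 = 42.6 cm³.
Total printed volume = 80.6 + 39.72 + 42.6 = 162.92 cm³.
Mass = 162.92 × 1.04 = 169.4368 g.
At $52.1/kg: 169.4368/1000 × 52.1 = $8.83.

$8.83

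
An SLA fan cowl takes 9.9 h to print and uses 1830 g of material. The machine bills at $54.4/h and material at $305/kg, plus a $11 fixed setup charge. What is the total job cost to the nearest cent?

Time charge = 54.4 × 9.9 = $538.56.
Material cost: 305 × 1830/1000 → $558.15.
Adding setup: 538.56 + 558.15 + 11 → $1107.71.

$1107.71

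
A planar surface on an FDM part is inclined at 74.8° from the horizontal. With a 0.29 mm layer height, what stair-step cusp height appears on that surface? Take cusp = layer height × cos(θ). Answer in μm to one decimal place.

cos(74.8°) = 0.2622, so cusp = 0.29 × 0.2622 = 0.076038 mm → 76.0 μm.

76.0 μm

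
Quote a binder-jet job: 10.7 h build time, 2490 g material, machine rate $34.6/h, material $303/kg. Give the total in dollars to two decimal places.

$1124.69

Machine-time cost: 34.6 × 10.7 → $370.22.
Material charge = 303 × 2490/1000, so $754.47.
Job cost: 370.22 + 754.47 = $1124.69.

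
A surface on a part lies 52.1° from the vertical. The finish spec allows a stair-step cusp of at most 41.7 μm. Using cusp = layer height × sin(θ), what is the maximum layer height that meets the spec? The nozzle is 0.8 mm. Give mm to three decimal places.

0.053 mm

sin(52.1°) = 0.7891; t_max = 0.0417/0.7891 = 0.053 mm.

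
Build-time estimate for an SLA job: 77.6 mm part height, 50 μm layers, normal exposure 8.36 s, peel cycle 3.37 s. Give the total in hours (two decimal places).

Number of layers: 77.6 / 0.05 → 1552 (rounded up).
Cycle time = 8.36 + 3.37 = 11.73 s.
Build time: 1552 × 11.73 s = 18204.96 s, i.e. 5.06 hours.

5.06 hours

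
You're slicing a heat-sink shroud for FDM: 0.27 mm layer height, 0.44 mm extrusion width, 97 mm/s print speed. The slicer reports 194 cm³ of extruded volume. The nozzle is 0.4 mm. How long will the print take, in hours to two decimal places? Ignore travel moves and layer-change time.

Line area: 0.27 × 0.44 → 0.1188 mm².
Path length: 194000 mm³ / 0.1188 mm² → 1632996.6 mm.
Extrusion time = 1632996.6 / 97 = 16835 s.
In the requested units: 16835 s = 4.68 hours.

4.68 hours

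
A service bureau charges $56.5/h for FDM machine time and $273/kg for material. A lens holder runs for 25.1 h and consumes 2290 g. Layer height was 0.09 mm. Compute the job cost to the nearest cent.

Machine cost = 56.5 × 25.1, so $1418.15.
Material charge = 273 × 2290/1000, so $625.17.
Total = 1418.15 + 625.17 = $2043.32.

$2043.32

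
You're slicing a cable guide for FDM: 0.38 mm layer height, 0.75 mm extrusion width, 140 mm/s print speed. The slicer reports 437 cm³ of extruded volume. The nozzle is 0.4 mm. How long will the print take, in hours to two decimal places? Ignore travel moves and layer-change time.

Bead cross-section: 0.38 × 0.75 → 0.285 mm².
Total extruded path = 437000/0.285 = 1533333.3 mm.
Time extruding = 1533333.3 / 140 = 10952.4 s.
That's 10952.4 s → 3.04 hours.

3.04 hours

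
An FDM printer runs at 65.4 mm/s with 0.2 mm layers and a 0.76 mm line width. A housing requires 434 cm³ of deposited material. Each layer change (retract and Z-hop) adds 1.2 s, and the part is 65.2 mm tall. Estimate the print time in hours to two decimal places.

12.24 hours

Bead cross-section = 0.2 × 0.76, so 0.152 mm².
Toolpath length = 434 cm³ / 0.152 mm² = 434000 / 0.152 = 2855263.2 mm.
Extrusion time = 2855263.2 / 65.4, so 43658.5 s.
Layer count = ceil(65.2 / 0.2) = 326.
Layer-change overhead: 326 × 1.2 → 391.2 s.
Altogether 43658.5 + 391.2 = 44049.7 s, i.e. 12.24 hours.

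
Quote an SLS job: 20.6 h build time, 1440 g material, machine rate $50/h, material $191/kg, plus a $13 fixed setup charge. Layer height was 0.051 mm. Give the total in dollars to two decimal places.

Machine cost: 50 × 20.6 → $1030.00.
Feedstock cost: 191 × 1440/1000 → $275.04.
Total = 1030.00 + 275.04 + 13 = $1318.04.

$1318.04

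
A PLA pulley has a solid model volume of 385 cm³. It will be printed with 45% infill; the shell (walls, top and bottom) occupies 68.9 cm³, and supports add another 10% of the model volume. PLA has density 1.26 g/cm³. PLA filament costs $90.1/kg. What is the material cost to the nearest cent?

Infill region: 385 − 68.9 → 316.1 cm³.
Deposited infill = 0.45 × 316.1, so 142.245 cm³.
Support = 0.10 × 385, so 38.5 cm³.
Deposited volume = 68.9 + 142.245 + 38.5, so 249.645 cm³.
Mass = 249.645 × 1.26 = 314.5527 g.
At $90.1/kg: 314.5527/1000 × 90.1 = $28.34.

$28.34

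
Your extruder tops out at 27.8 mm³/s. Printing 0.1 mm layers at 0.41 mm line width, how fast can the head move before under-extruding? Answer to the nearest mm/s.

Extrusion cross-section = 0.1 × 0.41, so 0.041 mm².
v_max = Q/A = 27.8/0.041 = 678.05 mm/s → 678 mm/s.

678 mm/s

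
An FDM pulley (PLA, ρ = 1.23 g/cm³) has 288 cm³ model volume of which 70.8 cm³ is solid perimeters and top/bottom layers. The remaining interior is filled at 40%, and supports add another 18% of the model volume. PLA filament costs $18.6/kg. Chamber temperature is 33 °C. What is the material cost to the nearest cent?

Interior volume: 288 − 70.8 → 217.2 cm³.
Deposited infill = 0.40 × 217.2 = 86.88 cm³.
Support = 0.18 × 288 = 51.84 cm³.
Total extruded: 70.8 + 86.88 + 51.84 → 209.52 cm³.
Mass = 209.52 × 1.23 = 257.7096 g.
Cost = 257.7096 g / 1000 × $18.6/kg = $4.79.

$4.79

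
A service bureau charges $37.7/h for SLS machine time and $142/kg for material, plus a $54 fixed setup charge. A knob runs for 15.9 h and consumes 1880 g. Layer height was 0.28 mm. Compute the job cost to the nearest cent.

Time charge = 37.7 × 15.9, so $599.43.
Material cost: 142 × 1880/1000 → $266.96.
Total = 599.43 + 266.96 + 54 = $920.39.

$920.39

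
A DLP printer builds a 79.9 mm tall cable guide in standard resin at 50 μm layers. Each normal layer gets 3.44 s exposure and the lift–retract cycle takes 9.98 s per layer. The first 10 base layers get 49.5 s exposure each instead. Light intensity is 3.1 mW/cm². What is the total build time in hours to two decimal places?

6.08 hours

Layers = ⌈79.9/0.05⌉ = 1598.
Bottom layers = 10 × (49.5 + 9.98), so 594.8 s.
Regular layers: 1588 × (3.44 + 9.98) → 21310.96 s.
Total = 594.8 + 21310.96 = 21905.76 s = 6.08 hours.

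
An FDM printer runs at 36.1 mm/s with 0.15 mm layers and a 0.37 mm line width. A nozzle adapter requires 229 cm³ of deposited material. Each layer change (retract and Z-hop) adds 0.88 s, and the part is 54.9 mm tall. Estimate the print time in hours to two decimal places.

Extrusion cross-section = 0.15 × 0.37, so 0.0555 mm².
Path length: 229000 mm³ / 0.0555 mm² → 4126126.1 mm.
Time extruding = 4126126.1 / 36.1 = 114297.1 s.
Layer count = ceil(54.9 / 0.15) = 366.
Non-print overhead = 366 × 0.88 = 322.08 s.
Total = 114297.1 + 322.08 = 114619.18 s = 31.84 hours.

31.84 hours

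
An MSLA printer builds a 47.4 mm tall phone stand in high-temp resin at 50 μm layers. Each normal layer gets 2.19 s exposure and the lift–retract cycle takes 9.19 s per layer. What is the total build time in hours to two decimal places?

Layer count = ceil(47.4 / 0.05) = 948.
Each layer takes = 2.19 + 9.19, so 11.38 s.
Build time: 948 × 11.38 s = 10788.24 s, i.e. 3.00 hours.

3.00 hours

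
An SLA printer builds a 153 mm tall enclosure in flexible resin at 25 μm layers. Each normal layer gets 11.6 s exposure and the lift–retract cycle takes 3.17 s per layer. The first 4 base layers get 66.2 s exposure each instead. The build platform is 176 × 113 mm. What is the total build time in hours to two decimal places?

25.17 hours

Layers = ⌈153/0.025⌉ = 6120.
Base layers = 4 × (66.2 + 3.17) = 277.48 s.
Regular layers: 6116 × (11.6 + 3.17) → 90333.32 s.
Total = 277.48 + 90333.32 = 90610.8 s = 25.17 hours.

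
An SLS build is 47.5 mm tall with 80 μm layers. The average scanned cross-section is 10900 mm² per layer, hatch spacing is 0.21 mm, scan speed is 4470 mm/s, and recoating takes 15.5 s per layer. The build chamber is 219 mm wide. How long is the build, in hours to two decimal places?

Number of layers: 47.5 / 0.08 → 594 (rounded up).
Scan path per layer = 10900 / 0.21 = 51904.8 mm.
Laser time per layer = 51904.8 / 4470 = 11.6118 s.
Layer cycle = 11.6118 + 15.5, so 27.1118 s.
Build time = 594 × 27.1118 = 16104.4092 s = 4.47 hours.

4.47 hours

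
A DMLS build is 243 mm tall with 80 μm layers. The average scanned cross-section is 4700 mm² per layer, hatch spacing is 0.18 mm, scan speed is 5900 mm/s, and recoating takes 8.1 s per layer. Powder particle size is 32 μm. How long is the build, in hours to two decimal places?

10.57 hours

Layer count = ceil(243 / 0.08) = 3038.
Hatch length per layer = 4700 / 0.18, so 26111.1 mm.
Per-layer scan time = 26111.1 / 5900 = 4.4256 s.
Per-layer time = 4.4256 + 8.1 = 12.5256 s.
3038 layers × 12.5256 s/layer = 38052.7728 s, i.e. 10.57 hours.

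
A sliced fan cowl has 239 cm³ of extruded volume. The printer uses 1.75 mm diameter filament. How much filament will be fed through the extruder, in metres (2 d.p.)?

A = π r² = π × 0.875² = 2.4053 mm².
Length = 239 cm³ / 2.4053 mm² = 239000 / 2.4053 = 99363.9 mm = 99.36 m.

99.36 m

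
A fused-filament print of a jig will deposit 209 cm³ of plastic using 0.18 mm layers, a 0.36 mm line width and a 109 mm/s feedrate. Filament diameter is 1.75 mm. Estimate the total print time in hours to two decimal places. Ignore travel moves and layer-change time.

8.22 hours

Extrusion cross-section = 0.18 × 0.36, so 0.0648 mm².
Toolpath length = 209 cm³ / 0.0648 mm² = 209000 / 0.0648 = 3225308.6 mm.
Time extruding = 3225308.6 / 109 = 29590 s.
That's 29590 s → 8.22 hours.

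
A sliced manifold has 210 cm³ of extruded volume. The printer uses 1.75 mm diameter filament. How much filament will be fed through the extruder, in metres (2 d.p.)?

Cross-section of 1.75 mm filament: π·(1.75/2)² = 2.4053 mm².
L = 210000 mm³ / 2.4053 mm² = 87307.2 mm, i.e. 87.31 m.

87.31 m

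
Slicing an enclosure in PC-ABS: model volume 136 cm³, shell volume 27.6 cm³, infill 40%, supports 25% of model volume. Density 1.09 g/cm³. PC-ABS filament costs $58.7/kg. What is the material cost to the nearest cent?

Infill region: 136 − 27.6 → 108.4 cm³.
Infill deposited = 0.40 × 108.4, so 43.36 cm³.
Support = 0.25 × 136 = 34 cm³.
Deposited volume = 27.6 + 43.36 + 34 = 104.96 cm³.
Mass: 104.96 × 1.09 → 114.4064 g.
At $58.7/kg: 114.4064/1000 × 58.7 = $6.72.

$6.72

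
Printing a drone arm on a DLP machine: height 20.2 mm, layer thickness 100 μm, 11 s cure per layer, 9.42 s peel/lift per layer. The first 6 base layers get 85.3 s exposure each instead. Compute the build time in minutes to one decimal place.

76.2 minutes

Number of layers: 20.2 / 0.1 → 202 (rounded up).
Base layers = 6 × (85.3 + 9.42), so 568.32 s.
Normal layers = 196 × (11 + 9.42) = 4002.32 s.
Sum: 568.32 + 4002.32 = 4570.64 s → 76.2 minutes.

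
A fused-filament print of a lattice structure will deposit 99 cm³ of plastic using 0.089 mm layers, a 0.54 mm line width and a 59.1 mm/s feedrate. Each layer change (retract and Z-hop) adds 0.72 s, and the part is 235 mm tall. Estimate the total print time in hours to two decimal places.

10.21 hours

Bead cross-section: 0.089 × 0.54 → 0.04806 mm².
Path length: 99000 mm³ / 0.04806 mm² → 2059925.1 mm.
Print-move time = 2059925.1 / 59.1 = 34854.9 s.
Layers = ⌈235/0.089⌉ = 2641.
Non-print overhead = 2641 × 0.72 = 1901.52 s.
Total = 34854.9 + 1901.52 = 36756.42 s = 10.21 hours.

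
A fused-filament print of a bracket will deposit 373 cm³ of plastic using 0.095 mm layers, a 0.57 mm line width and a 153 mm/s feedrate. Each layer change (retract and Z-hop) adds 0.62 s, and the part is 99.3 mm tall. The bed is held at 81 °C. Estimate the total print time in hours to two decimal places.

12.69 hours

Extrusion cross-section = 0.095 × 0.57, so 0.05415 mm².
Toolpath length = 373 cm³ / 0.05415 mm² = 373000 / 0.05415 = 6888273.3 mm.
Print-move time = 6888273.3 / 153, so 45021.4 s.
Layer count = ceil(99.3 / 0.095) = 1046.
Z-hop total = 1046 × 0.62, so 648.52 s.
Altogether 45021.4 + 648.52 = 45669.92 s, i.e. 12.69 hours.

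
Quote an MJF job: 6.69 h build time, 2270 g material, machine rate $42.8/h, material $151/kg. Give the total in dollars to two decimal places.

$629.10

Machine-time cost: 42.8 × 6.69 → $286.332.
Feedstock cost = 151 × 2270/1000 = $342.77.
Total = 286.332 + 342.77 = 629.102 ≈ $629.10.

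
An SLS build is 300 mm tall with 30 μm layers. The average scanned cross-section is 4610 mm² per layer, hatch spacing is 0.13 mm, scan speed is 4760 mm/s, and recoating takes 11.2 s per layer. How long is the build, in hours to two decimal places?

51.81 hours

Number of layers: 300 / 0.03 → 10000 (rounded up).
Per-layer scan distance: 4610 / 0.13 → 35461.5 mm.
Per-layer scan time = 35461.5 / 4760, so 7.4499 s.
Layer cycle = 7.4499 + 11.2, so 18.6499 s.
Total: 10000 × 18.6499 s = 186499 s → 51.81 hours.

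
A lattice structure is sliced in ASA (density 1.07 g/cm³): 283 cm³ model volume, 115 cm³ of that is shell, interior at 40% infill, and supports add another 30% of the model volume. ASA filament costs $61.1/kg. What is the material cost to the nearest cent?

$17.46

Volume inside the shell = 283 − 115, so 168 cm³.
Deposited infill = 0.40 × 168, so 67.2 cm³.
Support = 0.30 × 283 = 84.9 cm³.
Deposited volume = 115 + 67.2 + 84.9, so 267.1 cm³.
Mass = 267.1 × 1.07, so 285.797 g.
At $61.1/kg: 285.797/1000 × 61.1 = $17.46.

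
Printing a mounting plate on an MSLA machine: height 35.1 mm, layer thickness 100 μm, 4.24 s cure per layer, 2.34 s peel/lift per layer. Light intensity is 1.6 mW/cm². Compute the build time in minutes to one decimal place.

Number of layers: 35.1 / 0.1 → 351 (rounded up).
Per-layer time = 4.24 + 2.34, so 6.58 s.
Total = 351 × 6.58 = 2309.58 s = 38.5 minutes.

38.5 minutes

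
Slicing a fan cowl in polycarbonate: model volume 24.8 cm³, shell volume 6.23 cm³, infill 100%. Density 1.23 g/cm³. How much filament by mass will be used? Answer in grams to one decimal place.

Volume inside the shell = 24.8 − 6.23, so 18.57 cm³.
Infill volume: 1.00 × 18.57 → 18.57 cm³.
Total printed volume = 6.23 + 18.57 = 24.8 cm³.
Mass: 24.8 × 1.23 → 30.504 g.

30.5 g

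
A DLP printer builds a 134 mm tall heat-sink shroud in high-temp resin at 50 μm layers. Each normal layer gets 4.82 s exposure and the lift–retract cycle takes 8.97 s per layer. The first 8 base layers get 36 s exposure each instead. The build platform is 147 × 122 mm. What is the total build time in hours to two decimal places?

Layers = ⌈134/0.05⌉ = 2680.
Burn-in layers = 8 × (36 + 8.97) = 359.76 s.
Remaining layers: 2672 × (4.82 + 8.97) → 36846.88 s.
Total = 359.76 + 36846.88 = 37206.64 s = 10.34 hours.

10.34 hours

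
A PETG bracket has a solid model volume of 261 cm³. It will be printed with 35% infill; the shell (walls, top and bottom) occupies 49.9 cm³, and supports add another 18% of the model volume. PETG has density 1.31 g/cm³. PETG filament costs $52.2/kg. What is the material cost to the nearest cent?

$11.68

Volume inside the shell: 261 − 49.9 → 211.1 cm³.
Infill deposited = 0.35 × 211.1 = 73.885 cm³.
Support = 0.18 × 261 = 46.98 cm³.
Deposited volume = 49.9 + 73.885 + 46.98, so 170.765 cm³.
Mass: 170.765 × 1.31 → 223.70215 g.
At $52.2/kg: 223.70215/1000 × 52.2 = $11.68.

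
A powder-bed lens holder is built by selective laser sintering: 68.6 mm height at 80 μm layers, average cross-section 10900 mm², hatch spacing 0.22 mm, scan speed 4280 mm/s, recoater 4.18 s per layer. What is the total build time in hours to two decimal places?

Layers = ⌈68.6/0.08⌉ = 858.
Hatch length per layer = 10900 / 0.22, so 49545.5 mm.
Laser time per layer = 49545.5 / 4280 = 11.5761 s.
Layer cycle = 11.5761 + 4.18 = 15.7561 s.
858 layers × 15.7561 s/layer = 13518.7338 s, i.e. 3.76 hours.

3.76 hours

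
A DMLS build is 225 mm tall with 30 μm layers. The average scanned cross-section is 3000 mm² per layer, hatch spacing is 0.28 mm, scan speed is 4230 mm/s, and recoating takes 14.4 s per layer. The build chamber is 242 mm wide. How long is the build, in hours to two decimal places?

Layer count = ceil(225 / 0.03) = 7500.
Hatch length per layer: 3000 / 0.28 → 10714.3 mm.
Per-layer scan time = 10714.3 / 4230, so 2.5329 s.
Time per layer: 2.5329 + 14.4 → 16.9329 s.
Total: 7500 × 16.9329 s = 126996.75 s → 35.28 hours.

35.28 hours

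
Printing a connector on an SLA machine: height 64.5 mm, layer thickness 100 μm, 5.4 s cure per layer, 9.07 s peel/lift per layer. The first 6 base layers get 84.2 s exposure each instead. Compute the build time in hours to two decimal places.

2.72 hours

Layers = ⌈64.5/0.1⌉ = 645.
Base layers = 6 × (84.2 + 9.07), so 559.62 s.
Normal layers: 639 × (5.4 + 9.07) → 9246.33 s.
Sum: 559.62 + 9246.33 = 9805.95 s → 2.72 hours.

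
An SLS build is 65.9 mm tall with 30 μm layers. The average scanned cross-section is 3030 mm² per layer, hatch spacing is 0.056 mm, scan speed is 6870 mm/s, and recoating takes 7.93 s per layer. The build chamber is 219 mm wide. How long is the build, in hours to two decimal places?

9.65 hours

Layer count = ceil(65.9 / 0.03) = 2197.
Per-layer scan distance = 3030 / 0.056 = 54107.1 mm.
Laser time per layer = 54107.1 / 6870, so 7.8759 s.
Per-layer time: 7.8759 + 7.93 → 15.8059 s.
Total: 2197 × 15.8059 s = 34725.5623 s → 9.65 hours.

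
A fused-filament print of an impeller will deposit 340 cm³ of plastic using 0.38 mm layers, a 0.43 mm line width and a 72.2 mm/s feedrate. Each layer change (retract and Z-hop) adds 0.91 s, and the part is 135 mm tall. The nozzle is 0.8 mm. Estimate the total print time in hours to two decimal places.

Bead cross-section: 0.38 × 0.43 → 0.1634 mm².
Toolpath length = 340 cm³ / 0.1634 mm² = 340000 / 0.1634 = 2080783.4 mm.
Print-move time: 2080783.4 / 72.2 → 28819.7 s.
Layer count = ceil(135 / 0.38) = 356.
Z-hop total = 356 × 0.91, so 323.96 s.
Total = 28819.7 + 323.96 = 29143.66 s = 8.10 hours.

8.10 hours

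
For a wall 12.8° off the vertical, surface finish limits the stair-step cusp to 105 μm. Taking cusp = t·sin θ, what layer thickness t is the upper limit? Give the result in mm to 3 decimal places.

t = h_c / sin θ = 0.105 / 0.2215 = 0.474 mm.

0.474 mm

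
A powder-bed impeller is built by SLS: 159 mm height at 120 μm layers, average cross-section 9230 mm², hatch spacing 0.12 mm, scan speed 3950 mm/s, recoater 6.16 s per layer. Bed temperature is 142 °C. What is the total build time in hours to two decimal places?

Number of layers: 159 / 0.12 → 1325 (rounded up).
Hatch length per layer = 9230 / 0.12, so 76916.7 mm.
Scan time per layer: 76916.7 / 3950 → 19.4726 s.
Per-layer time = 19.4726 + 6.16, so 25.6326 s.
Total: 1325 × 25.6326 s = 33963.195 s → 9.43 hours.

9.43 hours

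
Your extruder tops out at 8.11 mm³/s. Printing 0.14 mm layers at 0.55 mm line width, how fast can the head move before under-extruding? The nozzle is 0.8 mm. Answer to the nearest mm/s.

105 mm/s

Extrusion cross-section = 0.14 × 0.55 = 0.077 mm².
v_max = Q/A = 8.11/0.077 = 105.32 mm/s → 105 mm/s.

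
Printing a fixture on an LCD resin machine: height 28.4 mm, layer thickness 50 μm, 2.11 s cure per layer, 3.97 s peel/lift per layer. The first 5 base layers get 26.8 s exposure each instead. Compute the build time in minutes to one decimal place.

59.6 minutes

Number of layers: 28.4 / 0.05 → 568 (rounded up).
Burn-in layers = 5 × (26.8 + 3.97) = 153.85 s.
Remaining layers = 563 × (2.11 + 3.97) = 3423.04 s.
Sum: 153.85 + 3423.04 = 3576.89 s → 59.6 minutes.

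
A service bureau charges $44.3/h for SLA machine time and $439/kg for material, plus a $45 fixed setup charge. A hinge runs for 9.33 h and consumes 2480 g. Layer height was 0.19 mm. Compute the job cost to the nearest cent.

Time charge = 44.3 × 9.33, so $413.319.
Feedstock cost: 439 × 2480/1000 → $1088.72.
Adding setup: 413.319 + 1088.72 + 45 → 1547.039 ≈ $1547.04.

$1547.04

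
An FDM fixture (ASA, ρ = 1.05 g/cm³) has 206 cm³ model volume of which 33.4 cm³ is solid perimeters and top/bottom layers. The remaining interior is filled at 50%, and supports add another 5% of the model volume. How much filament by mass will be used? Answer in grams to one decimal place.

Interior volume = 206 − 33.4 = 172.6 cm³.
Infill deposited = 0.50 × 172.6 = 86.3 cm³.
Support: 0.05 × 206 → 10.3 cm³.
Deposited volume = 33.4 + 86.3 + 10.3 = 130 cm³.
Mass: 130 × 1.05 → 136.5 g.

136.5 g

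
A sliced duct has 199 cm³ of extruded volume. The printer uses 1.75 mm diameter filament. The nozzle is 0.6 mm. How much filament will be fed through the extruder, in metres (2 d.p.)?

82.73 m

Cross-section of 1.75 mm filament: π·(1.75/2)² = 2.4053 mm².
Length = 199 cm³ / 2.4053 mm² = 199000 / 2.4053 = 82733.96 mm = 82.73 m.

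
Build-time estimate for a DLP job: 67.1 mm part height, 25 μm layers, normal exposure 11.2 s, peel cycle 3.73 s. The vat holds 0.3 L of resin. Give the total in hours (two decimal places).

Layer count = ceil(67.1 / 0.025) = 2684.
Cycle time = 11.2 + 3.73 = 14.93 s.
Total = 2684 × 14.93 = 40072.12 s = 11.13 hours.

11.13 hours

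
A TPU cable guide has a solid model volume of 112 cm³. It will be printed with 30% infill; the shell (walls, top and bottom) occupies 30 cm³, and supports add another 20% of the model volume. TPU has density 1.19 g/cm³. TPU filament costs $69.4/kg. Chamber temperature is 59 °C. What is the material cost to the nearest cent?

$6.36

Interior volume: 112 − 30 → 82 cm³.
Infill deposited = 0.30 × 82, so 24.6 cm³.
Support = 0.20 × 112 = 22.4 cm³.
Total printed volume = 30 + 24.6 + 22.4 = 77 cm³.
Mass: 77 × 1.19 → 91.63 g.
Cost = 91.63 g / 1000 × $69.4/kg = $6.36.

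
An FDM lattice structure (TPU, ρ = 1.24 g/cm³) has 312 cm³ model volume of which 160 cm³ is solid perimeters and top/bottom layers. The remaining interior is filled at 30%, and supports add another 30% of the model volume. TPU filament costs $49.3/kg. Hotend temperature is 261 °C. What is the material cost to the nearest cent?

Interior volume = 312 − 160 = 152 cm³.
Infill deposited = 0.30 × 152, so 45.6 cm³.
Support = 0.30 × 312 = 93.6 cm³.
Total extruded: 160 + 45.6 + 93.6 → 299.2 cm³.
Mass: 299.2 × 1.24 → 371.008 g.
At $49.3/kg: 371.008/1000 × 49.3 = $18.29.

$18.29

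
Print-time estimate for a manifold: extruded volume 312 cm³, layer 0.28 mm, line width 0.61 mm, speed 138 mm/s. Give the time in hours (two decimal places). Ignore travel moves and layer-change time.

3.68 hours

Line area: 0.28 × 0.61 → 0.1708 mm².
Toolpath length = 312 cm³ / 0.1708 mm² = 312000 / 0.1708 = 1826697.9 mm.
Extrusion time = 1826697.9 / 138, so 13236.9 s.
That's 13236.9 s → 3.68 hours.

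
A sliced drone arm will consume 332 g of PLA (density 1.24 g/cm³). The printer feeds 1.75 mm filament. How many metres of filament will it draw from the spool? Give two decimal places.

111.31 m

Extruded volume: 332/1.24 = 267.7419 cm³ (267741.9 mm³).
A = π r² = π × 0.875² = 2.4053 mm².
L = V/A = 267741.9/2.4053 = 111313.31 mm → 111.31 m.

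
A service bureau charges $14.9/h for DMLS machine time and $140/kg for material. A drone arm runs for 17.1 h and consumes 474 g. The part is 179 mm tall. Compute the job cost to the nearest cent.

Machine-time cost: 14.9 × 17.1 → $254.79.
Feedstock cost: 140 × 474/1000 → $66.36.
Total = 254.79 + 66.36 = $321.15.

$321.15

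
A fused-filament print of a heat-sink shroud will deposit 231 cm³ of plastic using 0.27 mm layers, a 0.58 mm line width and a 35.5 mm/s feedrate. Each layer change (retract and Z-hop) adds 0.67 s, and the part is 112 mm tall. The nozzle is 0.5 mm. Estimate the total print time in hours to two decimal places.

11.62 hours

Extrusion cross-section = 0.27 × 0.58, so 0.1566 mm².
Path length: 231000 mm³ / 0.1566 mm² → 1475095.8 mm.
Time extruding = 1475095.8 / 35.5, so 41552 s.
Layers = ⌈112/0.27⌉ = 415.
Z-hop total = 415 × 0.67, so 278.05 s.
Altogether 41552 + 278.05 = 41830.05 s, i.e. 11.62 hours.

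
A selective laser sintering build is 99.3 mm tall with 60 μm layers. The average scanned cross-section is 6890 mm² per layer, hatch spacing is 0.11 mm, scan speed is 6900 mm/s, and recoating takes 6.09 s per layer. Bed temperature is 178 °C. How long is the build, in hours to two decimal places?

Number of layers: 99.3 / 0.06 → 1655 (rounded up).
Hatch length per layer: 6890 / 0.11 → 62636.4 mm.
Laser time per layer: 62636.4 / 6900 → 9.0777 s.
Layer cycle = 9.0777 + 6.09, so 15.1677 s.
1655 layers × 15.1677 s/layer = 25102.5435 s, i.e. 6.97 hours.

6.97 hours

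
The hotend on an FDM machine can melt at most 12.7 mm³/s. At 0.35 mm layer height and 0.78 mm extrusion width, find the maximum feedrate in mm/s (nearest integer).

47 mm/s

Extrusion cross-section = 0.35 × 0.78, so 0.273 mm².
v_max = Q/A = 12.7/0.273 = 46.52 mm/s → 47 mm/s.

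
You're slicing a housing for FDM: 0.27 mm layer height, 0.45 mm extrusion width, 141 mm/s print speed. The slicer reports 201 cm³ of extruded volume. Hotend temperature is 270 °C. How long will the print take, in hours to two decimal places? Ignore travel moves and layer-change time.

Line area = 0.27 × 0.45, so 0.1215 mm².
Toolpath length = 201 cm³ / 0.1215 mm² = 201000 / 0.1215 = 1654321 mm.
Extrusion time: 1654321 / 141 → 11732.8 s.
11732.8 s = 3.26 hours.

3.26 hours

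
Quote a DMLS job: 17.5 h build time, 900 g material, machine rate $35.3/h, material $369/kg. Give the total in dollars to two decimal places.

$949.85

Machine-time cost = 35.3 × 17.5, so $617.75.
Material cost = 369 × 900/1000, so $332.10.
Job cost: 617.75 + 332.10 = $949.85.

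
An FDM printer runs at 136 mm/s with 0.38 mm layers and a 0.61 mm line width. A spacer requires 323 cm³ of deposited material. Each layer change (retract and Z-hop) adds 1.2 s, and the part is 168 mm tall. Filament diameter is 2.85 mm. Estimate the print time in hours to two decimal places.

Bead cross-section = 0.38 × 0.61, so 0.2318 mm².
Toolpath length = 323 cm³ / 0.2318 mm² = 323000 / 0.2318 = 1393442.6 mm.
Extrusion time: 1393442.6 / 136 → 10245.9 s.
Number of layers: 168 / 0.38 → 443 (rounded up).
Z-hop total = 443 × 1.2 = 531.6 s.
Altogether 10245.9 + 531.6 = 10777.5 s, i.e. 2.99 hours.

2.99 hours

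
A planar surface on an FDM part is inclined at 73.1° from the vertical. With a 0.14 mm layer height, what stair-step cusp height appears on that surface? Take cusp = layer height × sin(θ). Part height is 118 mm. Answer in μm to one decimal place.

134.0 μm

sin(73.1°) = 0.9568, so cusp = 0.14 × 0.9568 = 0.133952 mm → 134.0 μm.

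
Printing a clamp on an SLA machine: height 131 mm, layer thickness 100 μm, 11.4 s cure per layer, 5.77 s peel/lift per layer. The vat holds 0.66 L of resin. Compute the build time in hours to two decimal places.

Layer count = ceil(131 / 0.1) = 1310.
Per-layer time = 11.4 + 5.77, so 17.17 s.
Total = 1310 × 17.17 = 22492.7 s = 6.25 hours.

6.25 hours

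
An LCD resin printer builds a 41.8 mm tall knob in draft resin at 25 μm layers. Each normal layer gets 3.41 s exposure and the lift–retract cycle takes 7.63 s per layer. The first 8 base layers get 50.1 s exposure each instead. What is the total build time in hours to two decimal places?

5.23 hours

Number of layers: 41.8 / 0.025 → 1672 (rounded up).
Base layers: 8 × (50.1 + 7.63) → 461.84 s.
Regular layers = 1664 × (3.41 + 7.63) = 18370.56 s.
Sum: 461.84 + 18370.56 = 18832.4 s → 5.23 hours.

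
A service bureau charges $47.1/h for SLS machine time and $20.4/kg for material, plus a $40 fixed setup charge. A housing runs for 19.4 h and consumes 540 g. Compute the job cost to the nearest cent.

Machine-time cost = 47.1 × 19.4, so $913.74.
Material charge = 20.4 × 540/1000 = $11.016.
Total = 913.74 + 11.016 + 40 = 964.756 ≈ $964.76.

$964.76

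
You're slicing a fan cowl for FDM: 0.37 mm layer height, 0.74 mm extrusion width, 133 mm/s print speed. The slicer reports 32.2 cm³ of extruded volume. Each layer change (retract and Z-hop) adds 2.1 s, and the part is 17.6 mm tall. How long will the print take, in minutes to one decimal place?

Line area = 0.37 × 0.74, so 0.2738 mm².
Path length: 32200 mm³ / 0.2738 mm² → 117604.1 mm.
Time extruding = 117604.1 / 133 = 884.2 s.
Layer count = ceil(17.6 / 0.37) = 48.
Non-print overhead = 48 × 2.1 = 100.8 s.
Total = 884.2 + 100.8 = 985 s = 16.4 minutes.

16.4 minutes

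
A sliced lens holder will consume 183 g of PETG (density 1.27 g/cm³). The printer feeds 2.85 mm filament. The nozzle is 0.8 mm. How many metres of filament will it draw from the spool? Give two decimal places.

22.59 m

Volume = 183 g / 1.27 g·cm⁻³ = 144.0945 cm³ = 144094.5 mm³.
Filament cross-section = π × (2.85/2)² = 6.3794 mm².
Length = 144094.5 / 6.3794 = 22587.47 mm = 22.59 m.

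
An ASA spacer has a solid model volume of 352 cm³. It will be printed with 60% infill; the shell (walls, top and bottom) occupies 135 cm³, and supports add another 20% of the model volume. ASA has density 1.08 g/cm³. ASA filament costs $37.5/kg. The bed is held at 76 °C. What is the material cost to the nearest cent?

Interior volume = 352 − 135 = 217 cm³.
Infill volume = 0.60 × 217, so 130.2 cm³.
Support = 0.20 × 352, so 70.4 cm³.
Total printed volume = 135 + 130.2 + 70.4, so 335.6 cm³.
Mass = 335.6 × 1.08 = 362.448 g.
Cost = 362.448 g / 1000 × $37.5/kg = $13.59.

$13.59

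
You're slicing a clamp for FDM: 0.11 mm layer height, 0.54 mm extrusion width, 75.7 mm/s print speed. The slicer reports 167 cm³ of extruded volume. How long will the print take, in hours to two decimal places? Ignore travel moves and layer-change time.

10.32 hours

Bead cross-section: 0.11 × 0.54 → 0.0594 mm².
Toolpath length = 167 cm³ / 0.0594 mm² = 167000 / 0.0594 = 2811447.8 mm.
Extrusion time = 2811447.8 / 75.7, so 37139.3 s.
In the requested units: 37139.3 s = 10.32 hours.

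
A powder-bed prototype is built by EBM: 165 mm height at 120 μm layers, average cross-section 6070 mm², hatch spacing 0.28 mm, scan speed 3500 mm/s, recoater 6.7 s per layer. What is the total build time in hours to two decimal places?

4.92 hours

Layers = ⌈165/0.12⌉ = 1375.
Per-layer scan distance = 6070 / 0.28 = 21678.6 mm.
Scan time per layer = 21678.6 / 3500 = 6.1939 s.
Per-layer time: 6.1939 + 6.7 → 12.8939 s.
Build time = 1375 × 12.8939 = 17729.1125 s = 4.92 hours.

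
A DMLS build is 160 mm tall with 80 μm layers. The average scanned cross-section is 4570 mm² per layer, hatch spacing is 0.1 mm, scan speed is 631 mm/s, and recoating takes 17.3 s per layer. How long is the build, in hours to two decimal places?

Number of layers: 160 / 0.08 → 2000 (rounded up).
Scan path per layer: 4570 / 0.1 → 45700 mm.
Per-layer scan time: 45700 / 631 → 72.4247 s.
Time per layer = 72.4247 + 17.3, so 89.7247 s.
2000 layers × 89.7247 s/layer = 179449.4 s, i.e. 49.85 hours.

49.85 hours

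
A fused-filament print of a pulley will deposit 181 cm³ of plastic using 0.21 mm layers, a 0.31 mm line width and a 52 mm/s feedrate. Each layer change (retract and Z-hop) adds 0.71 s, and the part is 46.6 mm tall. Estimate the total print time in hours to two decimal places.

14.90 hours

Line area = 0.21 × 0.31, so 0.0651 mm².
Total extruded path = 181000/0.0651 = 2780337.9 mm.
Print-move time = 2780337.9 / 52, so 53468 s.
Layer count = ceil(46.6 / 0.21) = 222.
Non-print overhead: 222 × 0.71 → 157.62 s.
Total = 53468 + 157.62 = 53625.62 s = 14.90 hours.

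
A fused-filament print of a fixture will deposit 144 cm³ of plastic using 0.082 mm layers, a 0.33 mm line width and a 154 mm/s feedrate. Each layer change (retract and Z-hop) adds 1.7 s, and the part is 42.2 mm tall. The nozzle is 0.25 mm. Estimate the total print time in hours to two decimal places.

Bead cross-section = 0.082 × 0.33 = 0.02706 mm².
Toolpath length = 144 cm³ / 0.02706 mm² = 144000 / 0.02706 = 5321507.8 mm.
Print-move time = 5321507.8 / 154, so 34555.2 s.
Layer count = ceil(42.2 / 0.082) = 515.
Layer-change overhead = 515 × 1.7 = 875.5 s.
Altogether 34555.2 + 875.5 = 35430.7 s, i.e. 9.84 hours.

9.84 hours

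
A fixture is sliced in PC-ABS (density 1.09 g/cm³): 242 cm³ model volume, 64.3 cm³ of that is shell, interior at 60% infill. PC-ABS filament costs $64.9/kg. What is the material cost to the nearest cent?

Volume inside the shell = 242 − 64.3 = 177.7 cm³.
Deposited infill: 0.60 × 177.7 → 106.62 cm³.
Total extruded = 64.3 + 106.62, so 170.92 cm³.
Mass: 170.92 × 1.09 → 186.3028 g.
At $64.9/kg: 186.3028/1000 × 64.9 = $12.09.

$12.09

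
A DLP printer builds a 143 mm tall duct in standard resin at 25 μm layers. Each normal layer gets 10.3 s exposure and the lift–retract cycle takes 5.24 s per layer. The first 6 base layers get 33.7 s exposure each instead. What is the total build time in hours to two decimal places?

Layer count = ceil(143 / 0.025) = 5720.
Base layers = 6 × (33.7 + 5.24) = 233.64 s.
Regular layers = 5714 × (10.3 + 5.24) = 88795.56 s.
Sum: 233.64 + 88795.56 = 89029.2 s → 24.73 hours.

24.73 hours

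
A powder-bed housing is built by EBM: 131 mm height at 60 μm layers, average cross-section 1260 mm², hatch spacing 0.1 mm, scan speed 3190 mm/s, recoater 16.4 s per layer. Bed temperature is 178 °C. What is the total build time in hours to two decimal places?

12.35 hours

Layers = ⌈131/0.06⌉ = 2184.
Hatch length per layer = 1260 / 0.1, so 12600 mm.
Scan time per layer = 12600 / 3190, so 3.9498 s.
Time per layer = 3.9498 + 16.4, so 20.3498 s.
2184 layers × 20.3498 s/layer = 44443.9632 s, i.e. 12.35 hours.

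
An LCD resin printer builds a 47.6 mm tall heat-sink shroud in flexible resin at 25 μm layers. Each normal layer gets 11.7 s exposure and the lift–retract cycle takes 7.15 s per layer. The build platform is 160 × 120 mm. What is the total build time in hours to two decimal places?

9.97 hours

Layers = ⌈47.6/0.025⌉ = 1904.
Cycle time: 11.7 + 7.15 → 18.85 s.
Total = 1904 × 18.85 = 35890.4 s = 9.97 hours.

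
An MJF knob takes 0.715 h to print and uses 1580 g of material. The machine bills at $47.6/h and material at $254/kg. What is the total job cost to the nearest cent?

$435.35

Machine cost = 47.6 × 0.715, so $34.034.
Material cost = 254 × 1580/1000, so $401.32.
Total = 34.034 + 401.32 = 435.354 ≈ $435.35.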